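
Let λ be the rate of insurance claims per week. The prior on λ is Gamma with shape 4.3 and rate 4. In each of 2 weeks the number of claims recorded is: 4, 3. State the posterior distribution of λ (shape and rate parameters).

The Poisson likelihood adds the total count to the shape and the number of exposure periods to the rate. Here ∑xᵢ = 7 and n = 2, so shape 4.3→11.3 and rate 4→6.

Posterior: Gamma(shape=11.3, rate=6)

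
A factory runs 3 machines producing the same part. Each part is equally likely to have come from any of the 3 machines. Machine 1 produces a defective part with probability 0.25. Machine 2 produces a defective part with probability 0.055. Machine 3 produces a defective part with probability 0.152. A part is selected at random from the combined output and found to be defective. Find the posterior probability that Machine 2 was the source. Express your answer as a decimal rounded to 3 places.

Tabulate prior·likelihood by source: [1] prior 0.333333, lik 0.25, product 0.08333; [2] prior 0.333333, lik 0.055, product 0.01833; [3] prior 0.333333, lik 0.152, product 0.05067.
Normalizing constant = 0.15233; the posterior for Machine 2 is its product over the sum, 0.01833/0.15233 = 0.120.

Posterior probability ≈ 0.120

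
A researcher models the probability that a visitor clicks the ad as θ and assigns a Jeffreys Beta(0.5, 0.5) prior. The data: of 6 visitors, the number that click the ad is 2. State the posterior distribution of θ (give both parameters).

Posterior: Beta(2.5, 4.5)

The binomial likelihood is conjugate to the Beta prior: with 2 successes and 4 failures, the posterior is Beta(0.5+2, 0.5+4) = Beta(2.5, 4.5).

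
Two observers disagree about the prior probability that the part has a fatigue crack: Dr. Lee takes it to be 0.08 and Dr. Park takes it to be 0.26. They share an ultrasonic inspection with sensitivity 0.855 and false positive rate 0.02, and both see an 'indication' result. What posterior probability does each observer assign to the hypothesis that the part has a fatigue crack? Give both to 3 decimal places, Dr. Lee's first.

The likelihood ratio for an 'indication' result is 0.855/0.02 = 42.750.
Dr. Lee: prior odds 0.08/0.92 = 0.086957; posterior odds 3.7174; posterior probability 0.788.
Dr. Park: prior odds 0.26/0.74 = 0.35135; posterior odds 15.020; posterior probability 0.938.

Dr. Lee: 0.788; Dr. Park: 0.938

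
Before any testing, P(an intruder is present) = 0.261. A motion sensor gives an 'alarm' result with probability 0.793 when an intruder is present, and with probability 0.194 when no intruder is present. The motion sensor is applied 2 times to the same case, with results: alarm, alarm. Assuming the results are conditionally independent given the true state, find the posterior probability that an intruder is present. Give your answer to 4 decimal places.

Posterior P(H) ≈ 0.8551

With H the event that an intruder is present, the joint likelihood of the observed sequence is P(data|H) = 0.793·0.793 = 0.62885 and P(data|¬H) = 0.194·0.194 = 0.037636.
Bayes: P(H|data) = 0.261·0.62885 / (0.261·0.62885 + 0.739·0.037636) = 0.16413/0.19194 = 0.8551.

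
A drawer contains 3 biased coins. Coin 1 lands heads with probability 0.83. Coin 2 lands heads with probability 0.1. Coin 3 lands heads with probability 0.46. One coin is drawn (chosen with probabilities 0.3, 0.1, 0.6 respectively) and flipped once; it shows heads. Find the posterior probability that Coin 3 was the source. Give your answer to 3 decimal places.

P(heads|C1) = 0.83; P(heads|C2) = 0.1; P(heads|C3) = 0.46.
Prior × likelihood for each source: 0.3·0.83=0.2490, 0.1·0.1=0.01000, 0.6·0.46=0.2760. Summing gives P(heads) = 0.53500.
P(Coin 3 | heads) = 0.2760 / 0.53500 = 0.516.

Posterior probability ≈ 0.516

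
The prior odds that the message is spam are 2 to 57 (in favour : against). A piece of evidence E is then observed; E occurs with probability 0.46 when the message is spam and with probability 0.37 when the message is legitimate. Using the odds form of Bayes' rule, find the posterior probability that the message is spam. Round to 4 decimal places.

Posterior probability ≈ 0.0418

Prior odds = 2/57 = 0.035088. In log-odds, ln(0.035088) = -3.3499.
Add log likelihood ratio: ln(1.2432) = 0.21772.
Posterior log-odds = -3.1322, so posterior odds = exp(-3.1322) = 0.043623. Converting, P(H|E) = 0.043623/1.0436 = 0.0418.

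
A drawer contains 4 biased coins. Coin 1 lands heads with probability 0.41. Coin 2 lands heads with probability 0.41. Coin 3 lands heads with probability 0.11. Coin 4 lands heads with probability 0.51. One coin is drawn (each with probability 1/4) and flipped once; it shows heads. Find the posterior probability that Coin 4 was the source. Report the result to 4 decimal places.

Posterior probability ≈ 0.3542

P(heads|C1) = 0.41; P(heads|C2) = 0.41; P(heads|C3) = 0.11; P(heads|C4) = 0.51.
Prior × likelihood for each source: 0.25·0.41=0.1025, 0.25·0.41=0.1025, 0.25·0.11=0.02750, 0.25·0.51=0.1275. Summing gives P(heads) = 0.36000.
P(Coin 4 | heads) = 0.1275 / 0.36000 = 0.3542.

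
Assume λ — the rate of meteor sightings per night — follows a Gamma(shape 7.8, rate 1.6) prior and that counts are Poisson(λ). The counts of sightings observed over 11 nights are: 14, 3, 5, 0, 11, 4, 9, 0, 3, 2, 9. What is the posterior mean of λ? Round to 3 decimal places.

The Poisson likelihood adds the total count to the shape and the number of exposure periods to the rate. Here ∑xᵢ = 60 and n = 11, so shape 7.8→67.8 and rate 1.6→12.6.
E[λ | data] = 67.8/12.6 = 5.381.

Posterior mean ≈ 5.381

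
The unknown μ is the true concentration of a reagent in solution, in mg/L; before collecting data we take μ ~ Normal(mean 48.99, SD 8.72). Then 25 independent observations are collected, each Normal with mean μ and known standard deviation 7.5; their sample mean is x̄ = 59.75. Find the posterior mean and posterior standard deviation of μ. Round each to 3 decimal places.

Prior precision 1/τ₀² = 1/8.72² = 0.0131512; data precision n/σ² = 25/7.5² = 0.444444.
Posterior precision = 0.0131512 + 0.444444 = 0.457596, giving posterior SD = 1/√0.457596 = 1.478.
Posterior mean = (0.0131512·48.99 + 0.444444·59.75) / 0.457596 = 59.441.

Posterior mean ≈ 59.441; posterior SD ≈ 1.478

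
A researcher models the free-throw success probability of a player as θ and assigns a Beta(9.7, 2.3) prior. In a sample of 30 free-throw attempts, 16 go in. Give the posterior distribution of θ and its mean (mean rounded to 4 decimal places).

Posterior: Beta(25.7, 16.3); mean ≈ 0.6119

Observing 16 successes and 14 failures updates Beta(9.7, 2.3) by adding the success and failure counts to the two shape parameters: α = 9.7+16 = 25.7, β = 2.3+14 = 16.3.
E[θ | data] = 25.7/(25.7+16.3) = 0.6119.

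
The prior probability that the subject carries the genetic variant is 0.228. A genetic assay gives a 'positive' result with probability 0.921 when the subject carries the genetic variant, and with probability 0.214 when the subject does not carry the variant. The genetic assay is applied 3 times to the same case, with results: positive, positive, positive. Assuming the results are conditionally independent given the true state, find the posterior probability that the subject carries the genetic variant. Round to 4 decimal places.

With H the event that the subject carries the genetic variant, the joint likelihood of the observed sequence is P(data|H) = 0.921·0.921·0.921 = 0.78123 and P(data|¬H) = 0.214·0.214·0.214 = 0.0098003.
Bayes: P(H|data) = 0.228·0.78123 / (0.228·0.78123 + 0.772·0.0098003) = 0.17812/0.18569 = 0.9593.

Posterior P(H) ≈ 0.9593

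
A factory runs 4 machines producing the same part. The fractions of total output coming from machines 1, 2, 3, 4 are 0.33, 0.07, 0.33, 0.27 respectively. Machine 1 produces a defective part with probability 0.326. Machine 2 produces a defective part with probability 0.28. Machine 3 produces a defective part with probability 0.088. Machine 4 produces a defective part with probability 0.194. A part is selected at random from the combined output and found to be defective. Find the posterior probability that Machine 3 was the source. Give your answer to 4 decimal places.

P(defective|M1) = 0.326; P(defective|M2) = 0.28; P(defective|M3) = 0.088; P(defective|M4) = 0.194.
Prior × likelihood for each source: 0.33·0.326=0.1076, 0.07·0.28=0.01960, 0.33·0.088=0.02904, 0.27·0.194=0.05238. Summing gives P(defective) = 0.20860.
P(Machine 3 | defective) = 0.02904 / 0.20860 = 0.1392.

Posterior probability ≈ 0.1392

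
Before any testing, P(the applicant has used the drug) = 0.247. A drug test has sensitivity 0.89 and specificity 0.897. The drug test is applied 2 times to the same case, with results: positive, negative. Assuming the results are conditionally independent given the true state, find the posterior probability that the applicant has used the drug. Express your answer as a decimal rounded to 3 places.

Posterior P(H) ≈ 0.258

With H the event that the applicant has used the drug, the joint likelihood of the observed sequence is P(data|H) = 0.89·0.11 = 0.097900 and P(data|¬H) = 0.103·0.897 = 0.092391.
Bayes: P(H|data) = 0.247·0.097900 / (0.247·0.097900 + 0.753·0.092391) = 0.024181/0.093752 = 0.2579.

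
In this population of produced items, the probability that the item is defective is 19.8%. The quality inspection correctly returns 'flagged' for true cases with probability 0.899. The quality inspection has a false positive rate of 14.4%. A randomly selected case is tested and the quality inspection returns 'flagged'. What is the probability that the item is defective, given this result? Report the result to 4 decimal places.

P(H | E) ≈ 0.6065

Let H be the event that the item is defective. P(H) = 0.198, so P(¬H) = 0.802. With E the 'flagged' result, P(E|H) = 0.899 and P(E|¬H) = 0.144.
P(E) = 0.899·0.198 + 0.144·0.802 = 0.17800 + 0.11549 = 0.29349.
By Bayes' theorem, P(H|E) = 0.17800 / 0.29349 = 0.6065.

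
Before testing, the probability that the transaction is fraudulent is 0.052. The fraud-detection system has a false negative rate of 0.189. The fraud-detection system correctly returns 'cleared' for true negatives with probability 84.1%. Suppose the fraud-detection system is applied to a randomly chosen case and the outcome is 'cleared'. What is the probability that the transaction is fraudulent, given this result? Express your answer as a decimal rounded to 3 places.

Write H for 'the transaction is fraudulent'. Prior odds H:¬H = 0.052/0.948 = 0.054852. For the 'cleared' outcome, the likelihood ratio is 0.189/0.841 = 0.22473.
Posterior odds = 0.054852 × 0.22473 = 0.012327, so P(H|E) = 0.012327/(1+0.012327) = 0.012.

P(H | E) ≈ 0.012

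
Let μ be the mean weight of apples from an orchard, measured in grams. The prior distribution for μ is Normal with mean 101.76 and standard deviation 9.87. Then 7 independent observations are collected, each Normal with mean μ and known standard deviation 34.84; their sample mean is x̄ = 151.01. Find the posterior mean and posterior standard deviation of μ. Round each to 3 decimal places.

Posterior mean ≈ 119.476; posterior SD ≈ 7.898

Prior precision 1/τ₀² = 1/9.87² = 0.0102652; data precision n/σ² = 7/34.84² = 0.00576689.
Posterior precision = 0.0102652 + 0.00576689 = 0.0160321, giving posterior SD = 1/√0.0160321 = 7.898.
Posterior mean = (0.0102652·101.76 + 0.00576689·151.01) / 0.0160321 = 119.476.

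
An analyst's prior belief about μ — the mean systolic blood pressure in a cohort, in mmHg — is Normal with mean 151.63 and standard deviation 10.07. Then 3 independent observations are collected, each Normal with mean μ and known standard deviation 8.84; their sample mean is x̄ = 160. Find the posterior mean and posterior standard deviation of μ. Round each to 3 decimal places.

Prior precision 1/τ₀² = 1/10.07² = 0.00986146; data precision n/σ² = 3/8.84² = 0.0383899.
Posterior precision = 0.00986146 + 0.0383899 = 0.0482513, giving posterior SD = 1/√0.0482513 = 4.552.
Posterior mean = (0.00986146·151.63 + 0.0383899·160) / 0.0482513 = 158.289.

Posterior mean ≈ 158.289; posterior SD ≈ 4.552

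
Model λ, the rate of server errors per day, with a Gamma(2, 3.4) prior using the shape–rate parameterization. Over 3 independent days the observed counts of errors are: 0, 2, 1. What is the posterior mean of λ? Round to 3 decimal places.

Total count ∑xᵢ = 3 over n = 3 days.
Gamma is conjugate to the Poisson likelihood: posterior is Gamma(shape = 2+3 = 5, rate = 3.4+3 = 6.4).
E[λ | data] = 5/6.4 = 0.781.

Posterior mean ≈ 0.781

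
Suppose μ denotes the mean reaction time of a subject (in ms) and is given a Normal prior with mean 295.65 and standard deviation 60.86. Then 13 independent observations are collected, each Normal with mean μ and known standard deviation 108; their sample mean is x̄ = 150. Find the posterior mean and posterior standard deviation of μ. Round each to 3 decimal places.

Posterior mean ≈ 178.402; posterior SD ≈ 26.875

With known σ, the Normal prior is conjugate. Weight on the data is w = (n/σ²)/(n/σ² + 1/τ₀²) = 0.00111454/(0.00111454+0.00026998) = 0.80500.
Posterior mean = w·x̄ + (1−w)·μ₀ = 0.80500·150 + 0.19500·295.65 = 178.402. Posterior variance = 1/(0.00111454+0.00026998) = 722.270, so SD = 26.875.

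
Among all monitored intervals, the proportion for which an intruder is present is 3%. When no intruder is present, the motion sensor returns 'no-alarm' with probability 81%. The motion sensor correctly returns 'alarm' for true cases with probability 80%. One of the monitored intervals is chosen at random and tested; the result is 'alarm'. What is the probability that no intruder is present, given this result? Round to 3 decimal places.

Write H for 'an intruder is present'. Prior odds H:¬H = 0.03/0.97 = 0.030928. For the 'alarm' outcome, the likelihood ratio is 0.8/0.19 = 4.2105.
Posterior odds = 0.030928 × 4.2105 = 0.13022, so P(H|E) = 0.13022/(1+0.13022) = 0.115. Then P(¬H|E) = 1 − 0.115 = 0.885.

P(¬H | E) ≈ 0.885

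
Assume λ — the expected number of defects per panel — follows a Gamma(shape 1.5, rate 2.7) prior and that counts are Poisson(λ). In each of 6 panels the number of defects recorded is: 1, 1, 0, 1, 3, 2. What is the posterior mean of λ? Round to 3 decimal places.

Posterior mean ≈ 1.092

The Poisson likelihood adds the total count to the shape and the number of exposure periods to the rate. Here ∑xᵢ = 8 and n = 6, so shape 1.5→9.5 and rate 2.7→8.7.
Posterior mean = shape/rate = 9.5/8.7 = 1.092.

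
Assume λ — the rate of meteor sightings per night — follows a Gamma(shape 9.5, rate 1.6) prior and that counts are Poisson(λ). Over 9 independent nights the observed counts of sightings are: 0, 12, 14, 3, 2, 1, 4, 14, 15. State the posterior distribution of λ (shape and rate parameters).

Posterior: Gamma(shape=74.5, rate=10.6)

Total count ∑xᵢ = 65 over n = 9 nights.
Gamma is conjugate to the Poisson likelihood: posterior is Gamma(shape = 9.5+65 = 74.5, rate = 1.6+9 = 10.6).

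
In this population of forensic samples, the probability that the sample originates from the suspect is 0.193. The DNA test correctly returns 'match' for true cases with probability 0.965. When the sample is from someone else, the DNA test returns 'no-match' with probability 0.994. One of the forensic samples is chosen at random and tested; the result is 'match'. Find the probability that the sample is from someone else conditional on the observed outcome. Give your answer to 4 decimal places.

Let H be the event that the sample originates from the suspect. P(H) = 0.193, so P(¬H) = 0.807. With E the 'match' result, P(E|H) = 0.965 and P(E|¬H) = 0.006.
P(E) = 0.965·0.193 + 0.006·0.807 = 0.18624 + 0.0048420 = 0.19109.
By Bayes' theorem, P(H|E) = 0.18624 / 0.19109 = 0.9747. Hence P(¬H|E) = 1 − 0.9747 = 0.0253.

P(¬H | E) ≈ 0.0253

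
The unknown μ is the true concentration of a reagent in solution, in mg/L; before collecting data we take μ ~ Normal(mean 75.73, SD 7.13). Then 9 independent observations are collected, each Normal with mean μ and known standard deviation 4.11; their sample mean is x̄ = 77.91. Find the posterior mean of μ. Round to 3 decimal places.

Posterior mean ≈ 77.832

Prior precision 1/τ₀² = 1/7.13² = 0.0196708; data precision n/σ² = 9/4.11² = 0.532793.
Posterior precision = 0.0196708 + 0.532793 = 0.552464.
Posterior mean = (0.0196708·75.73 + 0.532793·77.91) / 0.552464 = 77.832.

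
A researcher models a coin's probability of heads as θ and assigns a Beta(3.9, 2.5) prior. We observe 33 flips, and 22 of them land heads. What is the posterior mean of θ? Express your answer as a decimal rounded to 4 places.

Observing 22 successes and 11 failures updates Beta(3.9, 2.5) by adding the success and failure counts to the two shape parameters: α = 3.9+22 = 25.9, β = 2.5+11 = 13.5.
Posterior mean = α/(α+β) = 25.9/39.4 = 0.6574.

Posterior mean ≈ 0.6574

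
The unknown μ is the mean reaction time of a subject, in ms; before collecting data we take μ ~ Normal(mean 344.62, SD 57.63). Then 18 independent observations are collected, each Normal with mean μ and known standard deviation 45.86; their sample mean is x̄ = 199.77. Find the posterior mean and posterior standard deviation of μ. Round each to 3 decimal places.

Prior precision 1/τ₀² = 1/57.63² = 0.00030109; data precision n/σ² = 18/45.86² = 0.00855863.
Posterior precision = 0.00030109 + 0.00855863 = 0.00885973, giving posterior SD = 1/√0.00885973 = 10.624.
Posterior mean = (0.00030109·344.62 + 0.00855863·199.77) / 0.00885973 = 204.693.

Posterior mean ≈ 204.693; posterior SD ≈ 10.624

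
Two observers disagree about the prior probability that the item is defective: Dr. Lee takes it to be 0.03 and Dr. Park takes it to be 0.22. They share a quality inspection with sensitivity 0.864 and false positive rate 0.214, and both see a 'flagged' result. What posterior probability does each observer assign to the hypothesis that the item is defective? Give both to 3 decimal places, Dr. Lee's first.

Dr. Lee: 0.111; Dr. Park: 0.532

P('+'|H) = 0.864, P('+'|¬H) = 0.214.
Dr. Lee: numerator 0.864·0.03 = 0.025920; evidence = 0.025920+0.214·0.97 = 0.23350; posterior = 0.111.
Dr. Park: numerator 0.864·0.22 = 0.19008; evidence = 0.19008+0.214·0.78 = 0.35700; posterior = 0.532.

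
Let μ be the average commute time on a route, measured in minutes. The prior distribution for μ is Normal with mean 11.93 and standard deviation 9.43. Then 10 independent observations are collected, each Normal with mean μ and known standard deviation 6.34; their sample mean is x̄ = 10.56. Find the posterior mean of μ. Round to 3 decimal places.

With known σ, the Normal prior is conjugate. Weight on the data is w = (n/σ²)/(n/σ² + 1/τ₀²) = 0.248783/(0.248783+0.0112454) = 0.95675.
Posterior mean = w·x̄ + (1−w)·μ₀ = 0.95675·10.56 + 0.043247·11.93 = 10.619.

Posterior mean ≈ 10.619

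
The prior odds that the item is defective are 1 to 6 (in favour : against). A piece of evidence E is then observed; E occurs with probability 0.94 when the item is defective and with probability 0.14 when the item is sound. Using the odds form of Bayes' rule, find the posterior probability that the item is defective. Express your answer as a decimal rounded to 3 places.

Prior odds = 1/6 = 0.16667.
Likelihood ratio for E = 0.94/0.14 = 6.7143.
Posterior odds = prior odds × LR = 1.1190.
Posterior probability = odds/(1+odds) = 1.1190/2.1190 = 0.528.

Posterior probability ≈ 0.528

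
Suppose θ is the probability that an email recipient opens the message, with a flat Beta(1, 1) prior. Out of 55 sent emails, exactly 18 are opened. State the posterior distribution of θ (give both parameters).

Posterior: Beta(19, 38)

Observing 18 successes and 37 failures updates Beta(1, 1) by adding the success and failure counts to the two shape parameters: α = 1+18 = 19, β = 1+37 = 38.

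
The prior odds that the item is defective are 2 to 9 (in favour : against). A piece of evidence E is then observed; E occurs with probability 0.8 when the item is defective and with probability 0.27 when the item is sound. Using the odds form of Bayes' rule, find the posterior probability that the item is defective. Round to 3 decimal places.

Prior odds = 2/9 = 0.22222.
Likelihood ratio for E = 0.8/0.27 = 2.9630.
Posterior odds = prior odds × LR = 0.65844.
Posterior probability = odds/(1+odds) = 0.65844/1.6584 = 0.397.

Posterior probability ≈ 0.397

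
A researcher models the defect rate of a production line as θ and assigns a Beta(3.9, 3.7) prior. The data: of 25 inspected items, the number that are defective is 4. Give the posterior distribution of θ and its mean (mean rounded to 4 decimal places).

Posterior: Beta(7.9, 24.7); mean ≈ 0.2423

Observing 4 successes and 21 failures updates Beta(3.9, 3.7) by adding the success and failure counts to the two shape parameters: α = 3.9+4 = 7.9, β = 3.7+21 = 24.7.
Posterior mean = α/(α+β) = 7.9/32.6 = 0.2423.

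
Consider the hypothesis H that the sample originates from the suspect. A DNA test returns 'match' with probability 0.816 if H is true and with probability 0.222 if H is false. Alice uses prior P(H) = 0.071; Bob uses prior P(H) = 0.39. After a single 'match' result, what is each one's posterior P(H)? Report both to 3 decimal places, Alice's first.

Alice: 0.219; Bob: 0.701

P('+'|H) = 0.816, P('+'|¬H) = 0.222.
Alice: numerator 0.816·0.071 = 0.057936; evidence = 0.057936+0.222·0.929 = 0.26417; posterior = 0.219.
Bob: numerator 0.816·0.39 = 0.31824; evidence = 0.31824+0.222·0.61 = 0.45366; posterior = 0.701.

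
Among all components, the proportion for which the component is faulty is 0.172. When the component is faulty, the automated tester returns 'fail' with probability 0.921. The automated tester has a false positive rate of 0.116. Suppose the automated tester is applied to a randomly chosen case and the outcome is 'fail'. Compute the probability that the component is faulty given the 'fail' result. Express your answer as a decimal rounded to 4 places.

P(H | E) ≈ 0.6225

Let H be the event that the component is faulty. P(H) = 0.172, so P(¬H) = 0.828. With E the 'fail' result, P(E|H) = 0.921 and P(E|¬H) = 0.116.
P(E) = 0.921·0.172 + 0.116·0.828 = 0.15841 + 0.096048 = 0.25446.
By Bayes' theorem, P(H|E) = 0.15841 / 0.25446 = 0.6225.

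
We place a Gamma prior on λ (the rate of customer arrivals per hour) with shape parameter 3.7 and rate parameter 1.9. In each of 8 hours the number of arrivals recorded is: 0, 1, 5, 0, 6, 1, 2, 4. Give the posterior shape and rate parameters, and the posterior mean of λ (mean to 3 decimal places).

The Poisson likelihood adds the total count to the shape and the number of exposure periods to the rate. Here ∑xᵢ = 19 and n = 8, so shape 3.7→22.7 and rate 1.9→9.9.
E[λ | data] = 22.7/9.9 = 2.293.

Posterior: Gamma(shape=22.7, rate=9.9); mean ≈ 2.293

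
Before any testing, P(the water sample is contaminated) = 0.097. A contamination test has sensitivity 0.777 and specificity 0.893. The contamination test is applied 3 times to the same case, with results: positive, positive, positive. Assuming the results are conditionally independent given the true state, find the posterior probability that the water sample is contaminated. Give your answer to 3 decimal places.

Posterior P(H) ≈ 0.976

Let H be the event that the water sample is contaminated; start with P(H) = 0.097. P('positive'|H) = 0.777, P('positive'|¬H) = 0.107.
Update on result 1 ('positive'): P(H) ← 0.777·0.0970 / (0.777·0.0970 + 0.107·0.9030) = 0.075369/0.17199 = 0.4382.
Update on result 2 ('positive'): P(H) ← 0.777·0.4382 / (0.777·0.4382 + 0.107·0.5618) = 0.34049/0.40061 = 0.8500.
Update on result 3 ('positive'): P(H) ← 0.777·0.8500 / (0.777·0.8500 + 0.107·0.1500) = 0.66041/0.67647 = 0.9763.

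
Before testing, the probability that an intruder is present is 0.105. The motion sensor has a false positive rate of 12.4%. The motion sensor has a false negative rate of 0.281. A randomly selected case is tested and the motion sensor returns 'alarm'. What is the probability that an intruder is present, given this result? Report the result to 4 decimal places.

P(H | E) ≈ 0.4049

Write H for 'an intruder is present'. Prior odds H:¬H = 0.105/0.895 = 0.11732. For the 'alarm' outcome, the likelihood ratio is 0.719/0.124 = 5.7984.
Posterior odds = 0.11732 × 5.7984 = 0.68026, so P(H|E) = 0.68026/(1+0.68026) = 0.4049.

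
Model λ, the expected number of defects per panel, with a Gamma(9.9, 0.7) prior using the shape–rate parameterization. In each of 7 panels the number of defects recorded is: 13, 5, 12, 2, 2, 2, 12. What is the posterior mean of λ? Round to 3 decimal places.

Total count ∑xᵢ = 48 over n = 7 panels.
Gamma is conjugate to the Poisson likelihood: posterior is Gamma(shape = 9.9+48 = 57.9, rate = 0.7+7 = 7.7).
Posterior mean = shape/rate = 57.9/7.7 = 7.519.

Posterior mean ≈ 7.519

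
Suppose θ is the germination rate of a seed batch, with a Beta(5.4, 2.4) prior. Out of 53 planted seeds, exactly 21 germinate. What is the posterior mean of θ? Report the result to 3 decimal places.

Posterior mean ≈ 0.434

The binomial likelihood is conjugate to the Beta prior: with 21 successes and 32 failures, the posterior is Beta(5.4+21, 2.4+32) = Beta(26.4, 34.4).
Posterior mean = α/(α+β) = 26.4/60.8 = 0.434.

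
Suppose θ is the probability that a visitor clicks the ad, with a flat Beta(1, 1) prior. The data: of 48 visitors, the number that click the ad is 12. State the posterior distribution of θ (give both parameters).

The binomial likelihood is conjugate to the Beta prior: with 12 successes and 36 failures, the posterior is Beta(1+12, 1+36) = Beta(13, 37).

Posterior: Beta(13, 37)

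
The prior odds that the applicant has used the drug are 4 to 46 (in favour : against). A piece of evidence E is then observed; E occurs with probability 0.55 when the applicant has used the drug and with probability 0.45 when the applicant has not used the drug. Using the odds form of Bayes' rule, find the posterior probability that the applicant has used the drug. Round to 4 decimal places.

Posterior probability ≈ 0.0961

Prior odds = 4/46 = 0.086957.
Likelihood ratio for E = 0.55/0.45 = 1.2222.
Posterior odds = prior odds × LR = 0.10628.
Posterior probability = odds/(1+odds) = 0.10628/1.1063 = 0.0961.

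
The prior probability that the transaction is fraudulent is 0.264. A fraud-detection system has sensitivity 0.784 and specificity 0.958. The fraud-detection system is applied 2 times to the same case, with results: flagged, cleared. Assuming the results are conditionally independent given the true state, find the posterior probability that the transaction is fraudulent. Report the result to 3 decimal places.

Posterior P(H) ≈ 0.602

With H the event that the transaction is fraudulent, the joint likelihood of the observed sequence is P(data|H) = 0.784·0.216 = 0.16934 and P(data|¬H) = 0.042·0.958 = 0.040236.
Bayes: P(H|data) = 0.264·0.16934 / (0.264·0.16934 + 0.736·0.040236) = 0.044707/0.074321 = 0.6015.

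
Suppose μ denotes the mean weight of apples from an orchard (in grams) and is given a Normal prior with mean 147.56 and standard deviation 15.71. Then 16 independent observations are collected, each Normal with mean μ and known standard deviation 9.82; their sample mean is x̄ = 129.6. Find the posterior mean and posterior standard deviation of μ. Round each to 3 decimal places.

With known σ, the Normal prior is conjugate. Weight on the data is w = (n/σ²)/(n/σ² + 1/τ₀²) = 0.165919/(0.165919+0.00405180) = 0.97616.
Posterior mean = w·x̄ + (1−w)·μ₀ = 0.97616·129.6 + 0.023838·147.56 = 130.028. Posterior variance = 1/(0.165919+0.00405180) = 5.88335, so SD = 2.426.

Posterior mean ≈ 130.028; posterior SD ≈ 2.426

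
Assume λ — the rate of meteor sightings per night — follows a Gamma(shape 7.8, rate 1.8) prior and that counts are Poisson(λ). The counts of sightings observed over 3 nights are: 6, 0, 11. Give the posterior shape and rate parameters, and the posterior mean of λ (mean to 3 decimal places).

Posterior: Gamma(shape=24.8, rate=4.8); mean ≈ 5.167

Total count ∑xᵢ = 17 over n = 3 nights.
Gamma is conjugate to the Poisson likelihood: posterior is Gamma(shape = 7.8+17 = 24.8, rate = 1.8+3 = 4.8).
Posterior mean = shape/rate = 24.8/4.8 = 5.167.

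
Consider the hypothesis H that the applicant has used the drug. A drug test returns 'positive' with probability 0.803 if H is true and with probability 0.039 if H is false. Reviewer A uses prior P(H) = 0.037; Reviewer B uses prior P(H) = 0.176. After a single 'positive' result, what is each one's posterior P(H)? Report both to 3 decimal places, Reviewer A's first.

Reviewer A: 0.442; Reviewer B: 0.815

P('+'|H) = 0.803, P('+'|¬H) = 0.039.
Reviewer A: numerator 0.803·0.037 = 0.029711; evidence = 0.029711+0.039·0.963 = 0.067268; posterior = 0.442.
Reviewer B: numerator 0.803·0.176 = 0.14133; evidence = 0.14133+0.039·0.824 = 0.17346; posterior = 0.815.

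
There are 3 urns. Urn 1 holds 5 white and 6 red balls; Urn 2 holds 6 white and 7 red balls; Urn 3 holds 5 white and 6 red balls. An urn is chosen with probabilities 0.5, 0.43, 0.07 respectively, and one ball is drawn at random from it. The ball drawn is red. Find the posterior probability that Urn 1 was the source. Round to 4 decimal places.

Tabulate prior·likelihood by source: [1] prior 0.5, lik 0.5455, product 0.2727; [2] prior 0.43, lik 0.5385, product 0.2315; [3] prior 0.07, lik 0.5455, product 0.03818.
Normalizing constant = 0.54245; the posterior for Urn 1 is its product over the sum, 0.2727/0.54245 = 0.5028.

Posterior probability ≈ 0.5028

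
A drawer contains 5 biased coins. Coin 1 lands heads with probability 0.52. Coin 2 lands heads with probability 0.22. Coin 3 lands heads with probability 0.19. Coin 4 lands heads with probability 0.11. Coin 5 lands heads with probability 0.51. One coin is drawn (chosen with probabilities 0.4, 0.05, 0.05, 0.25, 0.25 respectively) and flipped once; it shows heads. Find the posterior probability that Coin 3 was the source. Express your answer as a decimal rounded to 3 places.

P(heads|C1) = 0.52; P(heads|C2) = 0.22; P(heads|C3) = 0.19; P(heads|C4) = 0.11; P(heads|C5) = 0.51.
Prior × likelihood for each source: 0.4·0.52=0.2080, 0.05·0.22=0.01100, 0.05·0.19=0.009500, 0.25·0.11=0.02750, 0.25·0.51=0.1275. Summing gives P(heads) = 0.38350.
P(Coin 3 | heads) = 0.009500 / 0.38350 = 0.025.

Posterior probability ≈ 0.025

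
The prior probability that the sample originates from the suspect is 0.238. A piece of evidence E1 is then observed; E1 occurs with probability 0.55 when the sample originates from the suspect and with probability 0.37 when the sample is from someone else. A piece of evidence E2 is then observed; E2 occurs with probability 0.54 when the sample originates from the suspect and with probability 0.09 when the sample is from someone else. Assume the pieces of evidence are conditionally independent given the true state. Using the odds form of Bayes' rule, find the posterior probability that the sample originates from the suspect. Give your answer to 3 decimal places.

Posterior probability ≈ 0.736

Prior odds = 0.238/(1−0.238) = 0.31234.
Likelihood ratio for E1 = 0.55/0.37 = 1.4865.
Likelihood ratio for E2 = 0.54/0.09 = 6.0000.
Posterior odds = prior odds × LR₁ × LR₂ = 2.7857.
Posterior probability = odds/(1+odds) = 2.7857/3.7857 = 0.736.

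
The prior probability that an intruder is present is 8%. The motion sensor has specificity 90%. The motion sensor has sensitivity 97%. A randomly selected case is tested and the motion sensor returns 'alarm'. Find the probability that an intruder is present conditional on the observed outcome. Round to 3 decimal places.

Let H be the event that an intruder is present. P(H) = 0.08, so P(¬H) = 0.92. With E the 'alarm' result, P(E|H) = 0.97 and P(E|¬H) = 0.1.
P(E) = 0.97·0.08 + 0.1·0.92 = 0.077600 + 0.092000 = 0.16960.
By Bayes' theorem, P(H|E) = 0.077600 / 0.16960 = 0.458.

P(H | E) ≈ 0.458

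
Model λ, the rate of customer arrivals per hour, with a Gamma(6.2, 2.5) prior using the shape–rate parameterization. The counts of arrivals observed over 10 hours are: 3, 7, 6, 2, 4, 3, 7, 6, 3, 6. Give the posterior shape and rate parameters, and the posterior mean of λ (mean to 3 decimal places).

Posterior: Gamma(shape=53.2, rate=12.5); mean ≈ 4.256

The Poisson likelihood adds the total count to the shape and the number of exposure periods to the rate. Here ∑xᵢ = 47 and n = 10, so shape 6.2→53.2 and rate 2.5→12.5.
E[λ | data] = 53.2/12.5 = 4.256.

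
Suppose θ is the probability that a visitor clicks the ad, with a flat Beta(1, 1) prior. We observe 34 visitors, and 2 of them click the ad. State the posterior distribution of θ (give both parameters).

Observing 2 successes and 32 failures updates Beta(1, 1) by adding the success and failure counts to the two shape parameters: α = 1+2 = 3, β = 1+32 = 33.

Posterior: Beta(3, 33)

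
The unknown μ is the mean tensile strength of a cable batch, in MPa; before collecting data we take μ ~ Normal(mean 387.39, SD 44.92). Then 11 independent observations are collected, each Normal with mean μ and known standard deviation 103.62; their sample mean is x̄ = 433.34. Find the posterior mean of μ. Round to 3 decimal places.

Posterior mean ≈ 418.359

Prior precision 1/τ₀² = 1/44.92² = 0.00049559; data precision n/σ² = 11/103.62² = 0.00102448.
Posterior precision = 0.00049559 + 0.00102448 = 0.00152007.
Posterior mean = (0.00049559·387.39 + 0.00102448·433.34) / 0.00152007 = 418.359.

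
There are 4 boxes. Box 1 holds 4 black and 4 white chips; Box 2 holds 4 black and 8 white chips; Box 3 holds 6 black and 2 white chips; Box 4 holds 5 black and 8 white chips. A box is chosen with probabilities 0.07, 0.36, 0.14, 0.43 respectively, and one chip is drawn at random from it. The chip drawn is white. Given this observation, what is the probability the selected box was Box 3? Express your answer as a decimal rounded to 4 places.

Posterior probability ≈ 0.0609

Tabulate prior·likelihood by source: [1] prior 0.07, lik 0.5, product 0.03500; [2] prior 0.36, lik 0.6667, product 0.2400; [3] prior 0.14, lik 0.25, product 0.03500; [4] prior 0.43, lik 0.6154, product 0.2646.
Normalizing constant = 0.57462; the posterior for Box 3 is its product over the sum, 0.03500/0.57462 = 0.0609.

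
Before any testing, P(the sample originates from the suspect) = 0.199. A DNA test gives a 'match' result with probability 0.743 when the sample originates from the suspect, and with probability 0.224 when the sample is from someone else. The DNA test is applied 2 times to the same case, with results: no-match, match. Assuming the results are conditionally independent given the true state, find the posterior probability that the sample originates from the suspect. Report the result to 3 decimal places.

With H the event that the sample originates from the suspect, the joint likelihood of the observed sequence is P(data|H) = 0.257·0.743 = 0.19095 and P(data|¬H) = 0.776·0.224 = 0.17382.
Bayes: P(H|data) = 0.199·0.19095 / (0.199·0.19095 + 0.801·0.17382) = 0.037999/0.17723 = 0.2144.

Posterior P(H) ≈ 0.214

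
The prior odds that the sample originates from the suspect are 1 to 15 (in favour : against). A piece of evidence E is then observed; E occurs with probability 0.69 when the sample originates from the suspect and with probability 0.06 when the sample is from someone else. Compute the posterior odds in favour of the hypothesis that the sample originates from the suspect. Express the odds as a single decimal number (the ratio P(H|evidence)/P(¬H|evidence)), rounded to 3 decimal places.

Posterior odds ≈ 0.767

Prior odds = 1/15 = 0.066667. In log-odds, ln(0.066667) = -2.7081.
Add log likelihood ratio: ln(11.500) = 2.4423.
Posterior log-odds = -0.26570, so posterior odds = exp(-0.26570) = 0.76667.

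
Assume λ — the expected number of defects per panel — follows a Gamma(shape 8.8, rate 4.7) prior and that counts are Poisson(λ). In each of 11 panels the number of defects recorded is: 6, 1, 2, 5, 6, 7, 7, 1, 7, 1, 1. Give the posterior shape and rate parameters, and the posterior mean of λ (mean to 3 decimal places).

Posterior: Gamma(shape=52.8, rate=15.7); mean ≈ 3.363

The Poisson likelihood adds the total count to the shape and the number of exposure periods to the rate. Here ∑xᵢ = 44 and n = 11, so shape 8.8→52.8 and rate 4.7→15.7.
E[λ | data] = 52.8/15.7 = 3.363.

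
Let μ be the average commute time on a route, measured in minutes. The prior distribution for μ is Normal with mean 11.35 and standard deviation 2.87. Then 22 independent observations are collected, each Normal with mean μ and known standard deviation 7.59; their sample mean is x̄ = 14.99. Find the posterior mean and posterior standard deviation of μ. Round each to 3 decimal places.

Posterior mean ≈ 14.112; posterior SD ≈ 1.410

Prior precision 1/τ₀² = 1/2.87² = 0.121405; data precision n/σ² = 22/7.59² = 0.381891.
Posterior precision = 0.121405 + 0.381891 = 0.503296, giving posterior SD = 1/√0.503296 = 1.410.
Posterior mean = (0.121405·11.35 + 0.381891·14.99) / 0.503296 = 14.112.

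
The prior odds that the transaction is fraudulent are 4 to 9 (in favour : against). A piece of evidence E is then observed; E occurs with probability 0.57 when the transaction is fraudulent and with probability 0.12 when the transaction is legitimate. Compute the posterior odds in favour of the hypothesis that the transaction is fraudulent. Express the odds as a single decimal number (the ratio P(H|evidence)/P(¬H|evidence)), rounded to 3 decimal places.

Prior odds = 4/9 = 0.44444. In log-odds, ln(0.44444) = -0.81093.
Add log likelihood ratio: ln(4.7500) = 1.5581.
Posterior log-odds = 0.74721, so posterior odds = exp(0.74721) = 2.1111.

Posterior odds ≈ 2.111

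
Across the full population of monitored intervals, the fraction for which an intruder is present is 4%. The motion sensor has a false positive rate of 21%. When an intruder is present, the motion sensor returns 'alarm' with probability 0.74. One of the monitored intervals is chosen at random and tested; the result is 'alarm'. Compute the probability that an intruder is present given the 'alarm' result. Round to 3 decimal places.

Let H be the event that an intruder is present. P(H) = 0.04, so P(¬H) = 0.96. With E the 'alarm' result, P(E|H) = 0.74 and P(E|¬H) = 0.21.
P(E) = 0.74·0.04 + 0.21·0.96 = 0.029600 + 0.20160 = 0.23120.
By Bayes' theorem, P(H|E) = 0.029600 / 0.23120 = 0.128.

P(H | E) ≈ 0.128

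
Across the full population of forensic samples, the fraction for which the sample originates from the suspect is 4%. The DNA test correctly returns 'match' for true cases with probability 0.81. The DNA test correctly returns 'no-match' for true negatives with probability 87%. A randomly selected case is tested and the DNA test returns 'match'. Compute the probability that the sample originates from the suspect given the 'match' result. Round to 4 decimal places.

P(H | E) ≈ 0.2061

Let H be the event that the sample originates from the suspect. P(H) = 0.04, so P(¬H) = 0.96. With E the 'match' result, P(E|H) = 0.81 and P(E|¬H) = 0.13.
P(E) = 0.81·0.04 + 0.13·0.96 = 0.032400 + 0.12480 = 0.15720.
By Bayes' theorem, P(H|E) = 0.032400 / 0.15720 = 0.2061.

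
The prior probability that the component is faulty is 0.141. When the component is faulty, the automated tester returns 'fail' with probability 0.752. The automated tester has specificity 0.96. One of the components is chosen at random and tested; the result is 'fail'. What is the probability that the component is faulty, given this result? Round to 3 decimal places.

Write H for 'the component is faulty'. Prior odds H:¬H = 0.141/0.859 = 0.16414. For the 'fail' outcome, the likelihood ratio is 0.752/0.04 = 18.800.
Posterior odds = 0.16414 × 18.800 = 3.0859, so P(H|E) = 3.0859/(1+3.0859) = 0.755.

P(H | E) ≈ 0.755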